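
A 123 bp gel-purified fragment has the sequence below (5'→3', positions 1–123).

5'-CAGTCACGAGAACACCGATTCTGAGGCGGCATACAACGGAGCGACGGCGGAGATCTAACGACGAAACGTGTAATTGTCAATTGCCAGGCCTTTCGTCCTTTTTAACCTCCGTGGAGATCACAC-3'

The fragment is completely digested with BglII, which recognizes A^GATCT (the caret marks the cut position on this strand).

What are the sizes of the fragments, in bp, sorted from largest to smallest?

The BglII site (AGATCT) starts at position 51.
BglII cuts after the first base of each site, so after position 51.
Linear molecule, 1 cut → 2 fragments:
  1–51 → 51 bp
  52–123 → 72 bp
Sorted largest to smallest: 72, 51 bp.

72, 51 bp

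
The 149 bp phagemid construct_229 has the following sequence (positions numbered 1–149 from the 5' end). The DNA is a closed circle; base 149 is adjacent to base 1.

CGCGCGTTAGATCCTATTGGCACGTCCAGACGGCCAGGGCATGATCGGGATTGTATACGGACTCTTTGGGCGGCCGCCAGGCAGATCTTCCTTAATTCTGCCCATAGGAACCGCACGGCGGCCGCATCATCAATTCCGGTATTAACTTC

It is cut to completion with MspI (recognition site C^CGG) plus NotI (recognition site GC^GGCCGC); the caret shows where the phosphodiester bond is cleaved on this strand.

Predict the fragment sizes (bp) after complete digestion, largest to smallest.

The MspI site (CCGG) starts at position 136.
MspI cuts after the first base of each site, so after position 136.
NotI sites (GCGGCCGC) start at positions 70, 118.
NotI cuts after base 2 of each site, so after positions 71, 119.
Combined cut positions: 71, 119, 136.
Circular molecule, 3 cuts → 3 fragments:
  72–119 → 48 bp
  120–136 → 17 bp
  137–149 then 1–71 → 13 + 71 = 84 bp
Sorted largest to smallest: 84, 48, 17 bp.

84, 48, 17 bp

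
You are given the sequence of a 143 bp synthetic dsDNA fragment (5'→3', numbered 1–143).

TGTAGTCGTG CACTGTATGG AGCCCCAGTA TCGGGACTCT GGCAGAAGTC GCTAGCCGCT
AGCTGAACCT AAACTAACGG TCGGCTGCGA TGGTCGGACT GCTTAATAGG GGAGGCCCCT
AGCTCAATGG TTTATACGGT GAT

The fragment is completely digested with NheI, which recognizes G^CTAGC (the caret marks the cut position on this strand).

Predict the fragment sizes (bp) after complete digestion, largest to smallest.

NheI sites (GCTAGC) start at positions 51, 58.
NheI cuts after the first base of each site, so after positions 51, 58.
Linear molecule, 2 cuts → 3 fragments:
  1–51 → 51 bp
  52–58 → 7 bp
  59–143 → 85 bp
Sorted largest to smallest: 85, 51, 7 bp.

85, 51, 7 bp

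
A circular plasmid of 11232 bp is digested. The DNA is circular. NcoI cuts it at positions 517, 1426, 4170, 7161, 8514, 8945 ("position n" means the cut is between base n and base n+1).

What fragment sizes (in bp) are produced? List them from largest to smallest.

Circular molecule, 6 cuts → 6 fragments:
  1426 − 517 = 909 bp
  4170 − 1426 = 2744 bp
  7161 − 4170 = 2991 bp
  8514 − 7161 = 1353 bp
  8945 − 8514 = 431 bp
  wrap: 11232 − 8945 + 517 = 2804 bp
Sorted largest to smallest: 2991, 2804, 2744, 1353, 909, 431 bp.

2991, 2804, 2744, 1353, 909, 431 bp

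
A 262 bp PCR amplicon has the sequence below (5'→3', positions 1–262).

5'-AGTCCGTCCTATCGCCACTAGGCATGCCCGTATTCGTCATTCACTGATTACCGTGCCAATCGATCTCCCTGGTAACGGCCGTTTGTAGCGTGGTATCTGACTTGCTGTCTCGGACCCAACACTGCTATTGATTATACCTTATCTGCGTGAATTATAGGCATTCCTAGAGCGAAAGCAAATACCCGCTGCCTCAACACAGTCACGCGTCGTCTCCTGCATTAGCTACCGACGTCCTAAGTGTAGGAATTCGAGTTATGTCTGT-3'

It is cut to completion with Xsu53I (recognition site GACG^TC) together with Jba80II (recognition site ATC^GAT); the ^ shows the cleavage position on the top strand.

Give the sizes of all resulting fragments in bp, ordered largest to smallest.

The Xsu53I site (GACGTC) starts at position 228.
Xsu53I cuts after base 4 of each site, so after position 231.
The Jba80II site (ATCGAT) starts at position 59.
Jba80II cuts after base 3 of each site, so after position 61.
Combined cut positions: 61, 231.
Linear molecule, 2 cuts → 3 fragments:
  1–61 → 61 bp
  62–231 → 170 bp
  232–262 → 31 bp
Sorted largest to smallest: 170, 61, 31 bp.

170, 61, 31 bp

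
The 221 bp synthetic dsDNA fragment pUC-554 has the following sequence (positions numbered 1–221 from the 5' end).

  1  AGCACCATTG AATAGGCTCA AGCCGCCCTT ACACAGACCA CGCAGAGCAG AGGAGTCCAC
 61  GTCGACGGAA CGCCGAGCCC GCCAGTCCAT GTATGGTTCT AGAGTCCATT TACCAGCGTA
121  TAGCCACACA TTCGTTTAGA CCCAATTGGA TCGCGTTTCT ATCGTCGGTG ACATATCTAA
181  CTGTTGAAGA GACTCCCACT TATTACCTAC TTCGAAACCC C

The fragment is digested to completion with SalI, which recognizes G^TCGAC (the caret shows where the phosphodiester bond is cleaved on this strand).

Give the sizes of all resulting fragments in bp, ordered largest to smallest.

The SalI site (GTCGAC) starts at position 61.
SalI cuts after the first base of each site, so after position 61.
Linear molecule, 1 cut → 2 fragments:
  1–61 → 61 bp
  62–221 → 160 bp
Sorted largest to smallest: 160, 61 bp.

160, 61 bp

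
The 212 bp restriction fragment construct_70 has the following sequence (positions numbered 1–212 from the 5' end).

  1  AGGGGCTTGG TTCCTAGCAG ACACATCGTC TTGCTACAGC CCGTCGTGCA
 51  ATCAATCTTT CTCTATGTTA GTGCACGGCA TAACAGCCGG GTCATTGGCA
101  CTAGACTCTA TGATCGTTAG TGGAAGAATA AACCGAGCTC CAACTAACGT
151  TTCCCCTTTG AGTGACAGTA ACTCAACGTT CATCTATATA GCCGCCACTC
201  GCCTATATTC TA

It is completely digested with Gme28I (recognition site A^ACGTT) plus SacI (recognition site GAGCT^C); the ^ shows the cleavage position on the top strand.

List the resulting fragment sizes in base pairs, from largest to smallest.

Gme28I sites (AACGTT) start at positions 146, 175.
Gme28I cuts after the first base of each site, so after positions 146, 175.
The SacI site (GAGCTC) starts at position 135.
SacI cuts after base 5 of each site (before the last base), so after position 139.
Combined cut positions: 139, 146, 175.
Linear molecule, 3 cuts → 4 fragments:
  1–139 → 139 bp
  140–146 → 7 bp
  147–175 → 29 bp
  176–212 → 37 bp
Sorted largest to smallest: 139, 37, 29, 7 bp.

139, 37, 29, 7 bp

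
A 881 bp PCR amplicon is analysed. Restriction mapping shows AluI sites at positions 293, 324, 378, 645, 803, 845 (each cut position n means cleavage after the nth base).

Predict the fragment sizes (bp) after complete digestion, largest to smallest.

Linear molecule, 6 cuts → 7 fragments:
  293 − 0 = 293 bp
  324 − 293 = 31 bp
  378 − 324 = 54 bp
  645 − 378 = 267 bp
  803 − 645 = 158 bp
  845 − 803 = 42 bp
  881 − 845 = 36 bp
Sorted largest to smallest: 293, 267, 158, 54, 42, 36, 31 bp.

293, 267, 158, 54, 42, 36, 31 bp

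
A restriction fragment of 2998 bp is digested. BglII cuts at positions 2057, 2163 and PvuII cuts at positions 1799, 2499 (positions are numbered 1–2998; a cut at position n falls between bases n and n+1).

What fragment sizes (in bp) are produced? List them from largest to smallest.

Combined cut positions (sorted): 1799, 2057, 2163, 2499.
Linear molecule, 4 cuts → 5 fragments:
  1799 − 0 = 1799 bp
  2057 − 1799 = 258 bp
  2163 − 2057 = 106 bp
  2499 − 2163 = 336 bp
  2998 − 2499 = 499 bp
Sorted largest to smallest: 1799, 499, 336, 258, 106 bp.

1799, 499, 336, 258, 106 bp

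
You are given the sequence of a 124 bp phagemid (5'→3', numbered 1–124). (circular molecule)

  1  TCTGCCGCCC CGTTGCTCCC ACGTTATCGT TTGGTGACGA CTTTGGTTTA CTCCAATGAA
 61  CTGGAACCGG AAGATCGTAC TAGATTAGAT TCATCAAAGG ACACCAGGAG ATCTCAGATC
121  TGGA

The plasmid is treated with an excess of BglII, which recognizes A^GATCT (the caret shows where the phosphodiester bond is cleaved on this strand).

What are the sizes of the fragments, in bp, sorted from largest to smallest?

117, 7 bp

BglII sites (AGATCT) start at positions 109, 116.
BglII cuts after the first base of each site, so after positions 109, 116.
Circular molecule, 2 cuts → 2 fragments:
  110–116 → 7 bp
  117–124 then 1–109 → 8 + 109 = 117 bp
Sorted largest to smallest: 117, 7 bp.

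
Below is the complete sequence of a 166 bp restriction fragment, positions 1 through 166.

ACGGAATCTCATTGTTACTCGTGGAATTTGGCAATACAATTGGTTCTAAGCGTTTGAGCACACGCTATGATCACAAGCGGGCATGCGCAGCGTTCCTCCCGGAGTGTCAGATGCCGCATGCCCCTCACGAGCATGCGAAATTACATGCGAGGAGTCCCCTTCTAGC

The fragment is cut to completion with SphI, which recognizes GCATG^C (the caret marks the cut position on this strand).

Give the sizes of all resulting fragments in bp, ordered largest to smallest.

SphI sites (GCATGC) start at positions 81, 116, 131.
SphI cuts after base 5 of each site (before the last base), so after positions 85, 120, 135.
Linear molecule, 3 cuts → 4 fragments:
  1–85 → 85 bp
  86–120 → 35 bp
  121–135 → 15 bp
  136–166 → 31 bp
Sorted largest to smallest: 85, 35, 31, 15 bp.

85, 35, 31, 15 bp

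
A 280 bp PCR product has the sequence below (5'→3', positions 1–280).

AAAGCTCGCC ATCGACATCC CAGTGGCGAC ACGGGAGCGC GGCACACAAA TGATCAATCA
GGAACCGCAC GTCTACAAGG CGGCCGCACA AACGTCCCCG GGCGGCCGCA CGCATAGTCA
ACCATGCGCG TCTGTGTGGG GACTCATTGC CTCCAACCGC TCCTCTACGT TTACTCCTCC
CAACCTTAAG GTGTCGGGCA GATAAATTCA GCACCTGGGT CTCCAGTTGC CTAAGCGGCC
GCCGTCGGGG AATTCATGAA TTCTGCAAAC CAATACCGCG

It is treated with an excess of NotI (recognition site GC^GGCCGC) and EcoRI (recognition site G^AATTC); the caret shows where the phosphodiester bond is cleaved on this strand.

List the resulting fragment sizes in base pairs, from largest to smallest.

NotI sites (GCGGCCGC) start at positions 80, 102, 235.
NotI cuts after base 2 of each site, so after positions 81, 103, 236.
EcoRI sites (GAATTC) start at positions 250, 258.
EcoRI cuts after the first base of each site, so after positions 250, 258.
Combined cut positions: 81, 103, 236, 250, 258.
Linear molecule, 5 cuts → 6 fragments:
  1–81 → 81 bp
  82–103 → 22 bp
  104–236 → 133 bp
  237–250 → 14 bp
  251–258 → 8 bp
  259–280 → 22 bp
Sorted largest to smallest: 133, 81, 22, 22, 14, 8 bp.

133, 81, 22, 22, 14, 8 bp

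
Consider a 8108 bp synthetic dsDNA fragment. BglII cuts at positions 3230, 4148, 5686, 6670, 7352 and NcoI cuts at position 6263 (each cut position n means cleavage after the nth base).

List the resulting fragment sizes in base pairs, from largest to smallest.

Combined cut positions (sorted): 3230, 4148, 5686, 6263, 6670, 7352.
Linear molecule, 6 cuts → 7 fragments:
  3230 − 0 = 3230 bp
  4148 − 3230 = 918 bp
  5686 − 4148 = 1538 bp
  6263 − 5686 = 577 bp
  6670 − 6263 = 407 bp
  7352 − 6670 = 682 bp
  8108 − 7352 = 756 bp
Sorted largest to smallest: 3230, 1538, 918, 756, 682, 577, 407 bp.

3230, 1538, 918, 756, 682, 577, 407 bp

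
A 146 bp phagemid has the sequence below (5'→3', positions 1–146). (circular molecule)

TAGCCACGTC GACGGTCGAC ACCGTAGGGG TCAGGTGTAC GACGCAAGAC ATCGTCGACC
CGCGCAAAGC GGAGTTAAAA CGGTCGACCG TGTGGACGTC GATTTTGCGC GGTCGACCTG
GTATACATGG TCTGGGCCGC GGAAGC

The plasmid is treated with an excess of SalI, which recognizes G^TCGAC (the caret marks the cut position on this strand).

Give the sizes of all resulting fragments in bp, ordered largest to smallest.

42, 39, 29, 29, 7 bp

SalI sites (GTCGAC) start at positions 8, 15, 54, 83, 112.
SalI cuts after the first base of each site, so after positions 8, 15, 54, 83, 112.
Circular molecule, 5 cuts → 5 fragments:
  9–15 → 7 bp
  16–54 → 39 bp
  55–83 → 29 bp
  84–112 → 29 bp
  113–146 then 1–8 → 34 + 8 = 42 bp
Sorted largest to smallest: 42, 39, 29, 29, 7 bp.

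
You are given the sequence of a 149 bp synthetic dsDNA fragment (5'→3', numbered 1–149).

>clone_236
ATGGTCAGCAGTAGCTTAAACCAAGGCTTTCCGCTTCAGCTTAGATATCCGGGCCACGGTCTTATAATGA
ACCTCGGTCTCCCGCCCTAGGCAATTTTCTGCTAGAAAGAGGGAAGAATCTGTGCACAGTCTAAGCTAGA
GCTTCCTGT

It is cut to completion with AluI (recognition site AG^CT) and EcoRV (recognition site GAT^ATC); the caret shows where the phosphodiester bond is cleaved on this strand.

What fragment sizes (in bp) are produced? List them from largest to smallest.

89, 25, 14, 8, 7, 6 bp

AluI sites (AGCT) start at positions 13, 38, 134, 140.
AluI cuts after base 2 of each site, so after positions 14, 39, 135, 141.
The EcoRV site (GATATC) starts at position 44.
EcoRV cuts after base 3 of each site, so after position 46.
Combined cut positions: 14, 39, 46, 135, 141.
Linear molecule, 5 cuts → 6 fragments:
  1–14 → 14 bp
  15–39 → 25 bp
  40–46 → 7 bp
  47–135 → 89 bp
  136–141 → 6 bp
  142–149 → 8 bp
Sorted largest to smallest: 89, 25, 14, 8, 7, 6 bp.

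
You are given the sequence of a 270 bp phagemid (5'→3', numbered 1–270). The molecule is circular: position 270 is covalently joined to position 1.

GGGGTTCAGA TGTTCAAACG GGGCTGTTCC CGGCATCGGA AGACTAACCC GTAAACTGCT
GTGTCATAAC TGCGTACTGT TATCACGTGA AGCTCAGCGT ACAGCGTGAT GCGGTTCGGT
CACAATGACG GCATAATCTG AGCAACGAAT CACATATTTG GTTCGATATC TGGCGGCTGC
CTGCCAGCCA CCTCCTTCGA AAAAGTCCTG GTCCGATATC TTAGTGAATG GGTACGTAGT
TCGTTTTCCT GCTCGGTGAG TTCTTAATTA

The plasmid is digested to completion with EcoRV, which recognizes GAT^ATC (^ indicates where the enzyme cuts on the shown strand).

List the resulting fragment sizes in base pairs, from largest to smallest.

EcoRV sites (GATATC) start at positions 165, 215.
EcoRV cuts after base 3 of each site, so after positions 167, 217.
Circular molecule, 2 cuts → 2 fragments:
  168–217 → 50 bp
  218–270 then 1–167 → 53 + 167 = 220 bp
Sorted largest to smallest: 220, 50 bp.

220, 50 bp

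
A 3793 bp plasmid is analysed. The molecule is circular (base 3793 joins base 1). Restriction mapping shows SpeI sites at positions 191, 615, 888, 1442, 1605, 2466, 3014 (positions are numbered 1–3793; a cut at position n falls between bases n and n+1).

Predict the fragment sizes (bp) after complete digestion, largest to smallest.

Circular molecule, 7 cuts → 7 fragments:
  615 − 191 = 424 bp
  888 − 615 = 273 bp
  1442 − 888 = 554 bp
  1605 − 1442 = 163 bp
  2466 − 1605 = 861 bp
  3014 − 2466 = 548 bp
  wrap: 3793 − 3014 + 191 = 970 bp
Sorted largest to smallest: 970, 861, 554, 548, 424, 273, 163 bp.

970, 861, 554, 548, 424, 273, 163 bp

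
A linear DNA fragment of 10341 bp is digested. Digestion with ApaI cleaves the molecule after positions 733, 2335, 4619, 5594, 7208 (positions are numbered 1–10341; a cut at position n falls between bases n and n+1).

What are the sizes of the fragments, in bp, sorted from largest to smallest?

3133, 2284, 1614, 1602, 975, 733 bp

Linear molecule, 5 cuts → 6 fragments:
  733 − 0 = 733 bp
  2335 − 733 = 1602 bp
  4619 − 2335 = 2284 bp
  5594 − 4619 = 975 bp
  7208 − 5594 = 1614 bp
  10341 − 7208 = 3133 bp
Sorted largest to smallest: 3133, 2284, 1614, 1602, 975, 733 bp.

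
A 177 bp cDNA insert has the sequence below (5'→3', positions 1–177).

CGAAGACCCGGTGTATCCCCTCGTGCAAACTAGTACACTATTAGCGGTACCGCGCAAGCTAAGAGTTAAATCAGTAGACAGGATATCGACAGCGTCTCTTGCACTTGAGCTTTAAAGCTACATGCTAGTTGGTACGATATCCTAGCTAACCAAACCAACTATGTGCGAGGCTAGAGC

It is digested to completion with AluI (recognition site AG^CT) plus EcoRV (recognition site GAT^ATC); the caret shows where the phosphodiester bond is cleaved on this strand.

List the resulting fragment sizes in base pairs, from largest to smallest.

58, 32, 26, 25, 21, 8, 7 bp

AluI sites (AGCT) start at positions 57, 108, 116, 144.
AluI cuts after base 2 of each site, so after positions 58, 109, 117, 145.
EcoRV sites (GATATC) start at positions 82, 136.
EcoRV cuts after base 3 of each site, so after positions 84, 138.
Combined cut positions: 58, 84, 109, 117, 138, 145.
Linear molecule, 6 cuts → 7 fragments:
  1–58 → 58 bp
  59–84 → 26 bp
  85–109 → 25 bp
  110–117 → 8 bp
  118–138 → 21 bp
  139–145 → 7 bp
  146–177 → 32 bp
Sorted largest to smallest: 58, 32, 26, 25, 21, 8, 7 bp.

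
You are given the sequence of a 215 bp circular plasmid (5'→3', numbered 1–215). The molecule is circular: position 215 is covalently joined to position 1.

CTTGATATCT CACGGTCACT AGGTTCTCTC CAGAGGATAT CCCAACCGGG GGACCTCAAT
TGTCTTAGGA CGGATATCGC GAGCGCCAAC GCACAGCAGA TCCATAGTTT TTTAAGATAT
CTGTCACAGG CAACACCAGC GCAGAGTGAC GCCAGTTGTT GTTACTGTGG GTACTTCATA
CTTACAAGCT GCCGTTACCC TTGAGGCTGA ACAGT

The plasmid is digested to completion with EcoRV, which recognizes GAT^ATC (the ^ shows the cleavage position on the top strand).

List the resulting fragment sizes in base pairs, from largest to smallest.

EcoRV sites (GATATC) start at positions 4, 36, 73, 116.
EcoRV cuts after base 3 of each site, so after positions 6, 38, 75, 118.
Circular molecule, 4 cuts → 4 fragments:
  7–38 → 32 bp
  39–75 → 37 bp
  76–118 → 43 bp
  119–215 then 1–6 → 97 + 6 = 103 bp
Sorted largest to smallest: 103, 43, 37, 32 bp.

103, 43, 37, 32 bp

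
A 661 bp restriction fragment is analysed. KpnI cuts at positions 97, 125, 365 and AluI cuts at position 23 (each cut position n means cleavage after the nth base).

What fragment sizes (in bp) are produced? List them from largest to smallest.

Combined cut positions (sorted): 23, 97, 125, 365.
Linear molecule, 4 cuts → 5 fragments:
  23 − 0 = 23 bp
  97 − 23 = 74 bp
  125 − 97 = 28 bp
  365 − 125 = 240 bp
  661 − 365 = 296 bp
Sorted largest to smallest: 296, 240, 74, 28, 23 bp.

296, 240, 74, 28, 23 bp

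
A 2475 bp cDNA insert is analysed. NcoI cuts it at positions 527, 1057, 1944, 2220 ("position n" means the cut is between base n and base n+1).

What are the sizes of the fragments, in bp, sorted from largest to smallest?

887, 530, 527, 276, 255 bp

Linear molecule, 4 cuts → 5 fragments:
  527 − 0 = 527 bp
  1057 − 527 = 530 bp
  1944 − 1057 = 887 bp
  2220 − 1944 = 276 bp
  2475 − 2220 = 255 bp
Sorted largest to smallest: 887, 530, 527, 276, 255 bp.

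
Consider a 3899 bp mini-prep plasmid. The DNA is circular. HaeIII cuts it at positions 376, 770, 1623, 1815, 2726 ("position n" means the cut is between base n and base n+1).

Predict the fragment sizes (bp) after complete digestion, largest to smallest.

Circular molecule, 5 cuts → 5 fragments:
  770 − 376 = 394 bp
  1623 − 770 = 853 bp
  1815 − 1623 = 192 bp
  2726 − 1815 = 911 bp
  wrap: 3899 − 2726 + 376 = 1549 bp
Sorted largest to smallest: 1549, 911, 853, 394, 192 bp.

1549, 911, 853, 394, 192 bp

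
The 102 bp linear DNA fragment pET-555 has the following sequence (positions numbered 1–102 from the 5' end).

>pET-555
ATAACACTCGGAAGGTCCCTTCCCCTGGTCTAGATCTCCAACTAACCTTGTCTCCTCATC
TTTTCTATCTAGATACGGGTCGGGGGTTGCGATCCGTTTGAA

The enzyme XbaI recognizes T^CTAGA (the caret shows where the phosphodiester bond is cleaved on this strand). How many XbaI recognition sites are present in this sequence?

TCTAGA occurs starting at positions 29, 68.
XbaI cuts at 2 sites.

2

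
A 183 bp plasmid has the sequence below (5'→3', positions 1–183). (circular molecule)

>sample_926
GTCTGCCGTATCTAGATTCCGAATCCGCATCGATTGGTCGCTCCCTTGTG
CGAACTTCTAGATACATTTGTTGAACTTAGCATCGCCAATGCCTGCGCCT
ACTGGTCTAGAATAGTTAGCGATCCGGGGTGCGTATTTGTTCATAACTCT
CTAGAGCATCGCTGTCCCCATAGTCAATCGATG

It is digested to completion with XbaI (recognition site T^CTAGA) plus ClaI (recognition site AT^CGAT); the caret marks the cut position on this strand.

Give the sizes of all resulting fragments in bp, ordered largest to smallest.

49, 44, 28, 27, 19, 16 bp

XbaI sites (TCTAGA) start at positions 11, 57, 106, 150.
XbaI cuts after the first base of each site, so after positions 11, 57, 106, 150.
ClaI sites (ATCGAT) start at positions 29, 177.
ClaI cuts after base 2 of each site, so after positions 30, 178.
Combined cut positions: 11, 30, 57, 106, 150, 178.
Circular molecule, 6 cuts → 6 fragments:
  12–30 → 19 bp
  31–57 → 27 bp
  58–106 → 49 bp
  107–150 → 44 bp
  151–178 → 28 bp
  179–183 then 1–11 → 5 + 11 = 16 bp
Sorted largest to smallest: 49, 44, 28, 27, 19, 16 bp.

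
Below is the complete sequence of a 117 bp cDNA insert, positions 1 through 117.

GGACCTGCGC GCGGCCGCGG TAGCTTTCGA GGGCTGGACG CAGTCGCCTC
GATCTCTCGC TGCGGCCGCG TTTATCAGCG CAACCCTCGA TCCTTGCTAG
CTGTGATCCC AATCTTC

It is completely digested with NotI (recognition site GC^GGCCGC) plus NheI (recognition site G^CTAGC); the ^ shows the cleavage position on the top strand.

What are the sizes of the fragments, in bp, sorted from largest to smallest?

NotI sites (GCGGCCGC) start at positions 11, 62.
NotI cuts after base 2 of each site, so after positions 12, 63.
The NheI site (GCTAGC) starts at position 96.
NheI cuts after the first base of each site, so after position 96.
Combined cut positions: 12, 63, 96.
Linear molecule, 3 cuts → 4 fragments:
  1–12 → 12 bp
  13–63 → 51 bp
  64–96 → 33 bp
  97–117 → 21 bp
Sorted largest to smallest: 51, 33, 21, 12 bp.

51, 33, 21, 12 bp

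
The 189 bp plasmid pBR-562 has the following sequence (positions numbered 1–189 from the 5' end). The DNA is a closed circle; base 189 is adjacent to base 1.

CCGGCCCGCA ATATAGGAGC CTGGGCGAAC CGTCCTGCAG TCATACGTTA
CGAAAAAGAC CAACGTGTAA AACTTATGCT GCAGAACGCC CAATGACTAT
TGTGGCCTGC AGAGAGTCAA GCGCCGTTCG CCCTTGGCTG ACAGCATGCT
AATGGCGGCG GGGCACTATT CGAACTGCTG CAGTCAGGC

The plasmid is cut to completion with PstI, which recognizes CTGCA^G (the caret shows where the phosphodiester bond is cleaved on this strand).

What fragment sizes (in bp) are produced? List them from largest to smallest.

PstI sites (CTGCAG) start at positions 35, 79, 107, 178.
PstI cuts after base 5 of each site (before the last base), so after positions 39, 83, 111, 182.
Circular molecule, 4 cuts → 4 fragments:
  40–83 → 44 bp
  84–111 → 28 bp
  112–182 → 71 bp
  183–189 then 1–39 → 7 + 39 = 46 bp
Sorted largest to smallest: 71, 46, 44, 28 bp.

71, 46, 44, 28 bp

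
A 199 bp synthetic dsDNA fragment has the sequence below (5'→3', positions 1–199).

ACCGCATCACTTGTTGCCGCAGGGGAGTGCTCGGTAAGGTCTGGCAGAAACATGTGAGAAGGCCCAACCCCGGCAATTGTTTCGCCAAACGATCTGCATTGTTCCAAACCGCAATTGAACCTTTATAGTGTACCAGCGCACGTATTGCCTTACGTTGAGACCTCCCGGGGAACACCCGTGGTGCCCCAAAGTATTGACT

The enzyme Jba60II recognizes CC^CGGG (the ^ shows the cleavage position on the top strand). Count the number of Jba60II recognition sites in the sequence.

1

CCCGGG occurs starting at position 164.
Jba60II cuts at 1 site.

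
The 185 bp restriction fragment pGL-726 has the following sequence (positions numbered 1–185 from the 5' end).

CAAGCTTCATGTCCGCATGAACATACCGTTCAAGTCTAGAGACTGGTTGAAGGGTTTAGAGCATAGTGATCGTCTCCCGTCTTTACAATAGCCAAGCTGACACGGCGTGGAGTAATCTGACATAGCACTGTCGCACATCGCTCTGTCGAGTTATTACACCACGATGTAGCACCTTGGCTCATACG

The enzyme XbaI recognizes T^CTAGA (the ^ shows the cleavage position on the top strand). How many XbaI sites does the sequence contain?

1

TCTAGA occurs starting at position 35.
XbaI cuts at 1 site.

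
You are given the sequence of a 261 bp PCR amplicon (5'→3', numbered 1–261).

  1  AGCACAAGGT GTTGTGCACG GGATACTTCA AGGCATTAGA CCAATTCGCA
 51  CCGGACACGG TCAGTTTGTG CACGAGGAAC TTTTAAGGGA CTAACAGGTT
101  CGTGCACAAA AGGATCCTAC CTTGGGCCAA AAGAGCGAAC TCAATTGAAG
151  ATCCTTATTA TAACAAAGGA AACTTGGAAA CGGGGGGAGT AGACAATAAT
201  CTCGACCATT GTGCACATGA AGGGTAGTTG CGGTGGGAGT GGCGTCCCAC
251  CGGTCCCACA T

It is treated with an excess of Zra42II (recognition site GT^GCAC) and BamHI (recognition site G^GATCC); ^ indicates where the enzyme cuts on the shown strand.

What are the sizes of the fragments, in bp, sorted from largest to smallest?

Zra42II sites (GTGCAC) start at positions 14, 68, 102, 211.
Zra42II cuts after base 2 of each site, so after positions 15, 69, 103, 212.
The BamHI site (GGATCC) starts at position 112.
BamHI cuts after the first base of each site, so after position 112.
Combined cut positions: 15, 69, 103, 112, 212.
Linear molecule, 5 cuts → 6 fragments:
  1–15 → 15 bp
  16–69 → 54 bp
  70–103 → 34 bp
  104–112 → 9 bp
  113–212 → 100 bp
  213–261 → 49 bp
Sorted largest to smallest: 100, 54, 49, 34, 15, 9 bp.

100, 54, 49, 34, 15, 9 bp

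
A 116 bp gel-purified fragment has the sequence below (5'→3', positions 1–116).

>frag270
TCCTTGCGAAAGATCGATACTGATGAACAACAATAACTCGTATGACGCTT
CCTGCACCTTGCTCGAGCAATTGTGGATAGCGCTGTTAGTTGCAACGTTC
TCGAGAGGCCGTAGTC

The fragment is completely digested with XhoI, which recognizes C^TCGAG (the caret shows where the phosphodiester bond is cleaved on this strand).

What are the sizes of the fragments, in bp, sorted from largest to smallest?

62, 38, 16 bp

XhoI sites (CTCGAG) start at positions 62, 100.
XhoI cuts after the first base of each site, so after positions 62, 100.
Linear molecule, 2 cuts → 3 fragments:
  1–62 → 62 bp
  63–100 → 38 bp
  101–116 → 16 bp
Sorted largest to smallest: 62, 38, 16 bp.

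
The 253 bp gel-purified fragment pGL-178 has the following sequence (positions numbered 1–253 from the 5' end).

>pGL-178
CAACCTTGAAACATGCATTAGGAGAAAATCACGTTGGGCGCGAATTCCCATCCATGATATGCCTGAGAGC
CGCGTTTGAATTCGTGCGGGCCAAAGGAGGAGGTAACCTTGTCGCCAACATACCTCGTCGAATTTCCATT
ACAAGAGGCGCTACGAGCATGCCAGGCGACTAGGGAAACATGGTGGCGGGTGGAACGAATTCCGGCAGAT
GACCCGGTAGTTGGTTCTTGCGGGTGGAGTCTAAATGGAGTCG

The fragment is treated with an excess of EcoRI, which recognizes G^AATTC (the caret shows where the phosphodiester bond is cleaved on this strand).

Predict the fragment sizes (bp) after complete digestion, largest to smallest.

EcoRI sites (GAATTC) start at positions 42, 78, 197.
EcoRI cuts after the first base of each site, so after positions 42, 78, 197.
Linear molecule, 3 cuts → 4 fragments:
  1–42 → 42 bp
  43–78 → 36 bp
  79–197 → 119 bp
  198–253 → 56 bp
Sorted largest to smallest: 119, 56, 42, 36 bp.

119, 56, 42, 36 bp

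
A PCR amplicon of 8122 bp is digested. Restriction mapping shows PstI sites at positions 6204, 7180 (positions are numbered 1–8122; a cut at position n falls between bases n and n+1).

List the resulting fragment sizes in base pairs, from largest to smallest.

6204, 976, 942 bp

Linear molecule, 2 cuts → 3 fragments:
  6204 − 0 = 6204 bp
  7180 − 6204 = 976 bp
  8122 − 7180 = 942 bp
Sorted largest to smallest: 6204, 976, 942 bp.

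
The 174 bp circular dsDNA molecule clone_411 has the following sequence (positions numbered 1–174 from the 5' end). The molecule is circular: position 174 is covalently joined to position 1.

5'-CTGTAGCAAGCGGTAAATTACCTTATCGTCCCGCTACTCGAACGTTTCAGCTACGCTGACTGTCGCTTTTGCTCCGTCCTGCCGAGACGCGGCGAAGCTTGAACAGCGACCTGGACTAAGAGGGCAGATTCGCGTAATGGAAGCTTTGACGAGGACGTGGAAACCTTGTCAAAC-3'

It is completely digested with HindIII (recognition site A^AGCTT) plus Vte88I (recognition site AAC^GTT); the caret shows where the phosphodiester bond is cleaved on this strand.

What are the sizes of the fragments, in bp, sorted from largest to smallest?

76, 52, 46 bp

HindIII sites (AAGCTT) start at positions 95, 141.
HindIII cuts after the first base of each site, so after positions 95, 141.
The Vte88I site (AACGTT) starts at position 41.
Vte88I cuts after base 3 of each site, so after position 43.
Combined cut positions: 43, 95, 141.
Circular molecule, 3 cuts → 3 fragments:
  44–95 → 52 bp
  96–141 → 46 bp
  142–174 then 1–43 → 33 + 43 = 76 bp
Sorted largest to smallest: 76, 52, 46 bp.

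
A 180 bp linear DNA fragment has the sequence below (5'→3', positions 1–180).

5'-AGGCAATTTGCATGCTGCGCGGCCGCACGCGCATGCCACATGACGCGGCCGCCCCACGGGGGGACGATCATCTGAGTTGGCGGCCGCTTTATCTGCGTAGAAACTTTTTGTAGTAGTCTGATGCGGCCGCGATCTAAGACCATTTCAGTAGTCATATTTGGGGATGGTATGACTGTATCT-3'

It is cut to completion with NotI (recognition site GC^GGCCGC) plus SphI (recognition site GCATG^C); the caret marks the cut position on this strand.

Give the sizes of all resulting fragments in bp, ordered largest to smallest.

NotI sites (GCGGCCGC) start at positions 19, 45, 80, 123.
NotI cuts after base 2 of each site, so after positions 20, 46, 81, 124.
SphI sites (GCATGC) start at positions 10, 31.
SphI cuts after base 5 of each site (before the last base), so after positions 14, 35.
Combined cut positions: 14, 20, 35, 46, 81, 124.
Linear molecule, 6 cuts → 7 fragments:
  1–14 → 14 bp
  15–20 → 6 bp
  21–35 → 15 bp
  36–46 → 11 bp
  47–81 → 35 bp
  82–124 → 43 bp
  125–180 → 56 bp
Sorted largest to smallest: 56, 43, 35, 15, 14, 11, 6 bp.

56, 43, 35, 15, 14, 11, 6 bp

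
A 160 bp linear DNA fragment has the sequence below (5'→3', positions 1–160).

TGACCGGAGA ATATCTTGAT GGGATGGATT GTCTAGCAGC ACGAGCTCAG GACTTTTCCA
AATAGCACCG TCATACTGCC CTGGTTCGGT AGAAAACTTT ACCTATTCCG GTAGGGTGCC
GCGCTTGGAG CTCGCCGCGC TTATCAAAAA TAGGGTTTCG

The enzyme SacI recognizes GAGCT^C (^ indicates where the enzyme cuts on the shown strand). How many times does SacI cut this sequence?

GAGCTC occurs starting at positions 43, 128.
SacI cuts at 2 sites.

2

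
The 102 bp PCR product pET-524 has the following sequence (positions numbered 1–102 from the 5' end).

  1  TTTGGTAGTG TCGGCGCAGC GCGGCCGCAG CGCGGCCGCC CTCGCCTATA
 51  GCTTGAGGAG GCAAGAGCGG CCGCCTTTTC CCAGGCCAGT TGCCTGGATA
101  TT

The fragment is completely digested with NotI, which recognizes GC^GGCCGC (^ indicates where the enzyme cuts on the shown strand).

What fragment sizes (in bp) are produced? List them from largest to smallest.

35, 34, 22, 11 bp

NotI sites (GCGGCCGC) start at positions 21, 32, 67.
NotI cuts after base 2 of each site, so after positions 22, 33, 68.
Linear molecule, 3 cuts → 4 fragments:
  1–22 → 22 bp
  23–33 → 11 bp
  34–68 → 35 bp
  69–102 → 34 bp
Sorted largest to smallest: 35, 34, 22, 11 bp.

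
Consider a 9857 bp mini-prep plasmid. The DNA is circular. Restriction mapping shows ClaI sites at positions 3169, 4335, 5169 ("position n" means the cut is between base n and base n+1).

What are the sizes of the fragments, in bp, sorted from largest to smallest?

Circular molecule, 3 cuts → 3 fragments:
  4335 − 3169 = 1166 bp
  5169 − 4335 = 834 bp
  wrap: 9857 − 5169 + 3169 = 7857 bp
Sorted largest to smallest: 7857, 1166, 834 bp.

7857, 1166, 834 bp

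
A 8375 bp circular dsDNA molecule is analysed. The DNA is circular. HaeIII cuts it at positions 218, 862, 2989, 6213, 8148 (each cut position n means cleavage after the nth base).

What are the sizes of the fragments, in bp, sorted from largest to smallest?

Circular molecule, 5 cuts → 5 fragments:
  862 − 218 = 644 bp
  2989 − 862 = 2127 bp
  6213 − 2989 = 3224 bp
  8148 − 6213 = 1935 bp
  wrap: 8375 − 8148 + 218 = 445 bp
Sorted largest to smallest: 3224, 2127, 1935, 644, 445 bp.

3224, 2127, 1935, 644, 445 bp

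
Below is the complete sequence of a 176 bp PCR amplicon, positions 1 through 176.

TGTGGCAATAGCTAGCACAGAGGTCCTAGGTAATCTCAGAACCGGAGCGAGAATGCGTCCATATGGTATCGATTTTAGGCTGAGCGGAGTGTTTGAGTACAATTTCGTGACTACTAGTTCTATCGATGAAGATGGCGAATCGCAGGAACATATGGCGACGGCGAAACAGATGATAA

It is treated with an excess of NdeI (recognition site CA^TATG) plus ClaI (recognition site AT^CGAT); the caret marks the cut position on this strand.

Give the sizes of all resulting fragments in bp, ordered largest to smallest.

61, 54, 27, 26, 8 bp

NdeI sites (CATATG) start at positions 60, 149.
NdeI cuts after base 2 of each site, so after positions 61, 150.
ClaI sites (ATCGAT) start at positions 68, 122.
ClaI cuts after base 2 of each site, so after positions 69, 123.
Combined cut positions: 61, 69, 123, 150.
Linear molecule, 4 cuts → 5 fragments:
  1–61 → 61 bp
  62–69 → 8 bp
  70–123 → 54 bp
  124–150 → 27 bp
  151–176 → 26 bp
Sorted largest to smallest: 61, 54, 27, 26, 8 bp.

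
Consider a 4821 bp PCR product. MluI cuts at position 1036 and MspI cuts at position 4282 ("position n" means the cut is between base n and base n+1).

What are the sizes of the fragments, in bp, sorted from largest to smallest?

3246, 1036, 539 bp

Combined cut positions (sorted): 1036, 4282.
Linear molecule, 2 cuts → 3 fragments:
  1036 − 0 = 1036 bp
  4282 − 1036 = 3246 bp
  4821 − 4282 = 539 bp
Sorted largest to smallest: 3246, 1036, 539 bp.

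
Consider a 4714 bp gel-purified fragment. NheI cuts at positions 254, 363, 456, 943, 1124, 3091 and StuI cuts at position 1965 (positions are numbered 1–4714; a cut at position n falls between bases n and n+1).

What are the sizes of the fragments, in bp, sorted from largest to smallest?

1623, 1126, 841, 487, 254, 181, 109, 93 bp

Combined cut positions (sorted): 254, 363, 456, 943, 1124, 1965, 3091.
Linear molecule, 7 cuts → 8 fragments:
  254 − 0 = 254 bp
  363 − 254 = 109 bp
  456 − 363 = 93 bp
  943 − 456 = 487 bp
  1124 − 943 = 181 bp
  1965 − 1124 = 841 bp
  3091 − 1965 = 1126 bp
  4714 − 3091 = 1623 bp
Sorted largest to smallest: 1623, 1126, 841, 487, 254, 181, 109, 93 bp.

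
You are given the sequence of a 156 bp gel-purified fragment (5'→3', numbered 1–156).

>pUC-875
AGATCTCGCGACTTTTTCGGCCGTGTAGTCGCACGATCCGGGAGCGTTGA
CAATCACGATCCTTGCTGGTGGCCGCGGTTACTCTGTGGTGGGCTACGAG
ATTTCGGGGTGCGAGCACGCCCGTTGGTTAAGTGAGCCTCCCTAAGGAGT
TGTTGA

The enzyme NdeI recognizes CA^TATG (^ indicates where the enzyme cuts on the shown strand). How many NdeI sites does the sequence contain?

No occurrence of CATATG is present in the sequence.
NdeI does not cut: 0 sites.

0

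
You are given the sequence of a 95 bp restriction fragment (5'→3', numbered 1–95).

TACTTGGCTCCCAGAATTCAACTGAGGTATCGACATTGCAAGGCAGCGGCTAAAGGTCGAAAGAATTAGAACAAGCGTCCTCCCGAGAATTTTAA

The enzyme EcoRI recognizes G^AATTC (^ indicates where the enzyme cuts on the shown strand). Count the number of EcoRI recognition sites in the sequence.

1

GAATTC occurs starting at position 14.
EcoRI cuts at 1 site.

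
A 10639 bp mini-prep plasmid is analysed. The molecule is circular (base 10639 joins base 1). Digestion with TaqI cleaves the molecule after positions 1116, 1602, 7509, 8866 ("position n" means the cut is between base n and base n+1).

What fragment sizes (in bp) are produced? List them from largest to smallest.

5907, 2889, 1357, 486 bp

Circular molecule, 4 cuts → 4 fragments:
  1602 − 1116 = 486 bp
  7509 − 1602 = 5907 bp
  8866 − 7509 = 1357 bp
  wrap: 10639 − 8866 + 1116 = 2889 bp
Sorted largest to smallest: 5907, 2889, 1357, 486 bp.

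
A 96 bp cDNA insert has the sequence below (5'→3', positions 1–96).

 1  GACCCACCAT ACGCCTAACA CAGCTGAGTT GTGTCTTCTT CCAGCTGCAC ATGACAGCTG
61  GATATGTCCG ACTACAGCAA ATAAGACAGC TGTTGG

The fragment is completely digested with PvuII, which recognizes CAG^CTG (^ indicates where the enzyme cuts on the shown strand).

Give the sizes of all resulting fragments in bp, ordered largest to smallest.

PvuII sites (CAGCTG) start at positions 21, 42, 55, 87.
PvuII cuts after base 3 of each site, so after positions 23, 44, 57, 89.
Linear molecule, 4 cuts → 5 fragments:
  1–23 → 23 bp
  24–44 → 21 bp
  45–57 → 13 bp
  58–89 → 32 bp
  90–96 → 7 bp
Sorted largest to smallest: 32, 23, 21, 13, 7 bp.

32, 23, 21, 13, 7 bp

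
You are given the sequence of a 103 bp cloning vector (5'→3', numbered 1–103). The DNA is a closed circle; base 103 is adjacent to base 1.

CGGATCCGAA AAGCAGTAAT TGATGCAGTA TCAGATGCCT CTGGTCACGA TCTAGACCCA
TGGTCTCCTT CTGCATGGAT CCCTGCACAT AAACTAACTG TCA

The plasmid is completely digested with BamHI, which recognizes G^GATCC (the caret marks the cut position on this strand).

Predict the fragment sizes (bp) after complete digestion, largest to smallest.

BamHI sites (GGATCC) start at positions 2, 77.
BamHI cuts after the first base of each site, so after positions 2, 77.
Circular molecule, 2 cuts → 2 fragments:
  3–77 → 75 bp
  78–103 then 1–2 → 26 + 2 = 28 bp
Sorted largest to smallest: 75, 28 bp.

75, 28 bp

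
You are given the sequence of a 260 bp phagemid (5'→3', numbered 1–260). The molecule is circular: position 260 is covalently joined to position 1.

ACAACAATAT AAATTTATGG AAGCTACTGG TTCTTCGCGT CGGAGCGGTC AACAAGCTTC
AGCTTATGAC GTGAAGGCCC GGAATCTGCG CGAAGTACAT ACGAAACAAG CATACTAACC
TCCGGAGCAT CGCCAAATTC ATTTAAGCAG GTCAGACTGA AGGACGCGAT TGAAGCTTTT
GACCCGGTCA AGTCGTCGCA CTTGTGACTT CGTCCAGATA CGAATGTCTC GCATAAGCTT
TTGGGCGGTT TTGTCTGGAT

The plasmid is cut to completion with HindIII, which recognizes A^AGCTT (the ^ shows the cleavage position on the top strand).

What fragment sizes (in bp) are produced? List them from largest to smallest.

119, 79, 62 bp

HindIII sites (AAGCTT) start at positions 54, 173, 235.
HindIII cuts after the first base of each site, so after positions 54, 173, 235.
Circular molecule, 3 cuts → 3 fragments:
  55–173 → 119 bp
  174–235 → 62 bp
  236–260 then 1–54 → 25 + 54 = 79 bp
Sorted largest to smallest: 119, 79, 62 bp.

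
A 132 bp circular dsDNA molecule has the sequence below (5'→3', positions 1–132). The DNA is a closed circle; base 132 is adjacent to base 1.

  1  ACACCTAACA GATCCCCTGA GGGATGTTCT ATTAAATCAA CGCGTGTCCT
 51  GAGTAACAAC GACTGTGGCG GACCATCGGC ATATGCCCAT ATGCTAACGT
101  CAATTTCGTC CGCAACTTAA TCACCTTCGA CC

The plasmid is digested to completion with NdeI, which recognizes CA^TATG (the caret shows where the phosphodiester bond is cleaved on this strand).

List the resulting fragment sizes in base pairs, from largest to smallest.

124, 8 bp

NdeI sites (CATATG) start at positions 80, 88.
NdeI cuts after base 2 of each site, so after positions 81, 89.
Circular molecule, 2 cuts → 2 fragments:
  82–89 → 8 bp
  90–132 then 1–81 → 43 + 81 = 124 bp
Sorted largest to smallest: 124, 8 bp.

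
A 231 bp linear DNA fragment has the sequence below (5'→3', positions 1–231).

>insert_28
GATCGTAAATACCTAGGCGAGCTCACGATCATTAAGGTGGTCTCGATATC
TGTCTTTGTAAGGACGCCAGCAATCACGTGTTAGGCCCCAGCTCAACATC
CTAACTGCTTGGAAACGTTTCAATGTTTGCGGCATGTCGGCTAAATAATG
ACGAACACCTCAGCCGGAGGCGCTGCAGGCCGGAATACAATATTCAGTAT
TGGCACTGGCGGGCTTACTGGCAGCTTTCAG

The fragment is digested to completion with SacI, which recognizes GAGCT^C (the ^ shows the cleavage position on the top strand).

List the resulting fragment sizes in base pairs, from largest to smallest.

The SacI site (GAGCTC) starts at position 19.
SacI cuts after base 5 of each site (before the last base), so after position 23.
Linear molecule, 1 cut → 2 fragments:
  1–23 → 23 bp
  24–231 → 208 bp
Sorted largest to smallest: 208, 23 bp.

208, 23 bp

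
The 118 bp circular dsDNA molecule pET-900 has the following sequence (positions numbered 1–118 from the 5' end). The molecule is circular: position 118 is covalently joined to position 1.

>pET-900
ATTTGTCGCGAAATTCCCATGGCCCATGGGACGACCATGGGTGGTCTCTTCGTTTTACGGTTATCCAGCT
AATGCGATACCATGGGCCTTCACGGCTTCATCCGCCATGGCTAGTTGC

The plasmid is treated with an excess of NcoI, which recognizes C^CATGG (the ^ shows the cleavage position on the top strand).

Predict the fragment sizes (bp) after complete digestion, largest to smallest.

45, 30, 25, 11, 7 bp

NcoI sites (CCATGG) start at positions 17, 24, 35, 80, 105.
NcoI cuts after the first base of each site, so after positions 17, 24, 35, 80, 105.
Circular molecule, 5 cuts → 5 fragments:
  18–24 → 7 bp
  25–35 → 11 bp
  36–80 → 45 bp
  81–105 → 25 bp
  106–118 then 1–17 → 13 + 17 = 30 bp
Sorted largest to smallest: 45, 30, 25, 11, 7 bp.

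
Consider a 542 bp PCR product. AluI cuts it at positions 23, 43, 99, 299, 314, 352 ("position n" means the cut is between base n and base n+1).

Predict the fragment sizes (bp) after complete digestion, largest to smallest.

200, 190, 56, 38, 23, 20, 15 bp

Linear molecule, 6 cuts → 7 fragments:
  23 − 0 = 23 bp
  43 − 23 = 20 bp
  99 − 43 = 56 bp
  299 − 99 = 200 bp
  314 − 299 = 15 bp
  352 − 314 = 38 bp
  542 − 352 = 190 bp
Sorted largest to smallest: 200, 190, 56, 38, 23, 20, 15 bp.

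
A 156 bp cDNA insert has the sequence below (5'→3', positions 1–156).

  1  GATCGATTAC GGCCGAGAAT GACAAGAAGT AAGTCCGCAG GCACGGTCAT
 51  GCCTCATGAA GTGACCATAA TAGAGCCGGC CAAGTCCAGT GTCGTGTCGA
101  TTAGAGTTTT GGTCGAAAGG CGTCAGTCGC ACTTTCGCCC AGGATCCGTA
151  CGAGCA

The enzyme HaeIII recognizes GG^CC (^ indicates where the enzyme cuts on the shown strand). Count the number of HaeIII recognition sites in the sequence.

2

GGCC occurs starting at positions 11, 78.
HaeIII cuts at 2 sites.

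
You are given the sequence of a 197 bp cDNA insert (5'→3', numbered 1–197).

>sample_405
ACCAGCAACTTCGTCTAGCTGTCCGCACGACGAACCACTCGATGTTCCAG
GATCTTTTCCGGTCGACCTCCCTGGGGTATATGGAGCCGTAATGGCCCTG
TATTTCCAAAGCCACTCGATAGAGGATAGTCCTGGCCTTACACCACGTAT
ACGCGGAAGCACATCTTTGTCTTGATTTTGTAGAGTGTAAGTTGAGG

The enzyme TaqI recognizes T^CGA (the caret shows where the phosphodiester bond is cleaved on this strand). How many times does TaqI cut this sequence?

TCGA occurs starting at positions 39, 63, 116.
TaqI cuts at 3 sites.

3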